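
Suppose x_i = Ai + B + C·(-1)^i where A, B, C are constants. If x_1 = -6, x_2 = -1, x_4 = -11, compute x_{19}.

Plug in i = 1, 2, 4: A + B - C = -6; 2A + B + C = -1; 4A + B + C = -11.
Subtracting the first from the second: A + 2C = 5.
Subtracting the second from the third: 2A = -10.
Solving: C = 5, A = -5, then B = 4.
So x_i = -5·i + 4 + 5·(-1)^i; at i=19 this is -96.

-96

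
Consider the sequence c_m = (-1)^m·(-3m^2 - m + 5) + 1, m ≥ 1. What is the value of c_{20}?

(-1)^20 = 1; -3m^2 - m + 5 at m=20 is -1215; so c_{20} = -1214.

-1214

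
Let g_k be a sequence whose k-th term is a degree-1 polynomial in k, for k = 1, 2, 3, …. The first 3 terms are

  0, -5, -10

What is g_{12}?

-55

1st diffs: -5, -5 (constant).
So g_k = -5k + 5.
Evaluating at k = 12 gives g_{12} = -55.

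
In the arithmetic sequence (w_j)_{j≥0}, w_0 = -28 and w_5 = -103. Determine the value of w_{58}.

-898

Common difference d = (-103 - (-28)) / (5 - 0) = -15.
w_j = -28 + (j - 0)·(-15).
w_{58} = -28 + 58·(-15) = -898.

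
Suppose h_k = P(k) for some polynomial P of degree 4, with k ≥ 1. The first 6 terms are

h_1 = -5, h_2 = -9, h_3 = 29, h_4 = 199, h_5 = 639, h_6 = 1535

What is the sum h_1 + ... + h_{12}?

1st diffs: -4, 38, 170, 440, 896.
2nd diffs: 42, 132, 270, 456.
3rd diffs: 90, 138, 186.
4th diffs: 48, 48 (constant).
So h_k = 2k^4 - 5k^3 + k^2 - 2k - 1.
Continuing: …, 3121, 5679, 9539, 15079, …, h_{12} = 32951.
Summing k = 1..12 (12 terms) gives 91482.

91482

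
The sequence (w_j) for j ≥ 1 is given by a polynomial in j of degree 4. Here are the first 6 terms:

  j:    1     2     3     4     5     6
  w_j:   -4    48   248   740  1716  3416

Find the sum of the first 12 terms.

1st diffs: 52, 200, 492, 976, 1700.
2nd diffs: 148, 292, 484, 724.
3rd diffs: 144, 192, 240.
4th diffs: 48, 48 (constant).
Newton forward-difference form: w_j = -4 + 52·C(j-1,1) + 148·C(j-1,2) + 144·C(j-1,3) + 48·C(j-1,4).
Continuing: …, 6128, 10188, 15980, 23936, …, w_{12} = 48308.
Summing j = 1..12 (12 terms) gives 145240.

145240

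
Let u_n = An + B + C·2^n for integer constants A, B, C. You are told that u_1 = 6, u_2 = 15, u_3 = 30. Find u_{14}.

Plug in n = 1, 2, 3: A + B + 2C = 6; 2A + B + 4C = 15; 3A + B + 8C = 30.
Subtracting the first from the second: A + 2C = 9.
Subtracting the second from the third: A + 4C = 15.
Solving: C = 3, A = 3, then B = -3.
Hence u_{14} = 3·14 + (-3) + 3·16384 = 49191.

49191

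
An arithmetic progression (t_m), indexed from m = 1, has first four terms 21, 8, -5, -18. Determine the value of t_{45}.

Common difference d = -13.
t_m = 21 + (m - 1)·(-13).
t_{45} = 21 + 44·(-13) = -551.

-551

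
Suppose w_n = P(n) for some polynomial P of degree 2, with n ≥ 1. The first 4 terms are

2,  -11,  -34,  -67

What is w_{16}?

-1243

1st diffs: -13, -23, -33.
2nd diffs: -10, -10 (constant).
So w_n = -5n^2 + 2n + 5.
Evaluating at n = 16 gives w_{16} = -1243.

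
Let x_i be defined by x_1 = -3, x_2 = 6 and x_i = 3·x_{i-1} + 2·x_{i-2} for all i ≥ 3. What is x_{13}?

4359768

Iterate the recurrence:
x_3 = 12; x_4 = 48; x_5 = 168; …; x_{10} = 96504; x_{11} = 343704; x_{12} = 1224120; x_{13} = 4359768.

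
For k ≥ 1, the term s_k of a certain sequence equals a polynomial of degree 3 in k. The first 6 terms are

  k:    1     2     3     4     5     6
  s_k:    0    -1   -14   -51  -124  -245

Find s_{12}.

1st diffs: -1, -13, -37, -73, -121.
2nd diffs: -12, -24, -36, -48.
3rd diffs: -12, -12, -12 (constant).
Newton forward-difference form: s_k = (-1)·C(k-1,1) + (-12)·C(k-1,2) + (-12)·C(k-1,3).
At k = 12: k-1 = 11, so s_{12} = -11 - 660 - 1980 = -2651.

-2651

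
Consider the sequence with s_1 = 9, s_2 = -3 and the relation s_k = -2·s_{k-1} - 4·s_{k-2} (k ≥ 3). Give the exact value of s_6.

-240

Iterate the recurrence:
s_3 = -30; s_4 = 72; s_5 = -24; s_6 = -240.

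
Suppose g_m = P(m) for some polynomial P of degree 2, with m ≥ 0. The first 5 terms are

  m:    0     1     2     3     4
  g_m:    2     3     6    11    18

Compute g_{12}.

146

1st diffs: 1, 3, 5, 7.
2nd diffs: 2, 2, 2 (constant).
Newton forward-difference form: g_m = 2 + 1·C(m,1) + 2·C(m,2).
At m = 12: m = 12, so g_{12} = 2 + 12 + 132 = 146.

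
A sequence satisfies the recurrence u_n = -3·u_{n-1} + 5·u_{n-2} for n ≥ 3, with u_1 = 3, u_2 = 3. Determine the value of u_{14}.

Step forward from the initial values:
u_3 = 6; u_4 = -3; u_5 = 39; …; u_{11} = 180051; u_{12} = -754788; u_{13} = 3164619; u_{14} = -13267797.

-13267797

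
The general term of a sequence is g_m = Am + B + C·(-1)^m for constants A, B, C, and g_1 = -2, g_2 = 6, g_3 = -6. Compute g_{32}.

Write the equations: A + B - C = -2; 2A + B + C = 6; 3A + B - C = -6.
Subtracting the first from the second: A + 2C = 8.
Subtracting the second from the third: A - 2C = -12.
Solving: C = 5, A = -2, then B = 5.
Hence g_{32} = -2·32 + 5 + 5·1 = -54.

-54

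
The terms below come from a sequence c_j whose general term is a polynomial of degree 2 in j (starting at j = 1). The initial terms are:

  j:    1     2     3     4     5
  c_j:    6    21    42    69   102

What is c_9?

1st diffs: 15, 21, 27, 33.
2nd diffs: 6, 6, 6 (constant).
So c_j = 3j^2 + 6j - 3.
Evaluating at j = 9 gives c_9 = 294.

294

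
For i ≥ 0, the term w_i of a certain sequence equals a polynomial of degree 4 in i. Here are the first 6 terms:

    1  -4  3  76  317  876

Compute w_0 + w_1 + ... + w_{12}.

103441

1st diffs: -5, 7, 73, 241, 559.
2nd diffs: 12, 66, 168, 318.
3rd diffs: 54, 102, 150.
4th diffs: 48, 48 (constant).
Newton forward-difference form: w_i = 1 + (-5)·C(i,1) + 12·C(i,2) + 54·C(i,3) + 48·C(i,4).
Continuing: …, 1951, 3788, 6681, 10972, …, w_{12} = 36373.
Summing i = 0..12 (13 terms) gives 103441.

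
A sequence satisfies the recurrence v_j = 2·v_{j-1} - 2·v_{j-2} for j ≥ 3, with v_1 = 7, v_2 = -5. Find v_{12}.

-608

Compute successive terms:
v_3 = -24, v_4 = -38, v_5 = -28, v_6 = 20, v_7 = 96, v_8 = 152, v_9 = 112, v_{10} = -80, v_{11} = -384, v_{12} = -608.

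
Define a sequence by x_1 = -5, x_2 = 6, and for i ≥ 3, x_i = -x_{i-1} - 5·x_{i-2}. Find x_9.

Compute successive terms:
x_3 = 19;  x_4 = -49;  x_5 = -46;  x_6 = 291;  x_7 = -61;  x_8 = -1394;  x_9 = 1699.

1699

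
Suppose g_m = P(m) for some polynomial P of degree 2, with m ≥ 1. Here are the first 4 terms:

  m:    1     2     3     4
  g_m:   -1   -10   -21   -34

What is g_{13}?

-241

1st diffs: -9, -11, -13.
2nd diffs: -2, -2 (constant).
Newton forward-difference form: g_m = -1 + (-9)·C(m-1,1) + (-2)·C(m-1,2).
At m = 13: m-1 = 12, so g_{13} = -1 - 108 - 132 = -241.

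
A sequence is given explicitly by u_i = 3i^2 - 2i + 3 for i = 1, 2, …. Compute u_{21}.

1284

u_{21} = 3·21^2 - 2·21 + 3 = 1284.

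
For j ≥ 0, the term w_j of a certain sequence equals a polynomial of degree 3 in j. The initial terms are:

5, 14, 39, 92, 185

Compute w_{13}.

4802

1st diffs: 9, 25, 53, 93.
2nd diffs: 16, 28, 40.
3rd diffs: 12, 12 (constant).
So w_j = 2j^3 + 2j^2 + 5j + 5.
Evaluating at j = 13 gives w_{13} = 4802.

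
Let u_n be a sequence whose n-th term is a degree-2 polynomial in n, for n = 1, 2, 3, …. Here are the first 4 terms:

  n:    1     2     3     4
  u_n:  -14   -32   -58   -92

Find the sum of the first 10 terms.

-1910

1st diffs: -18, -26, -34.
2nd diffs: -8, -8 (constant).
Newton forward-difference form: u_n = -14 + (-18)·C(n-1,1) + (-8)·C(n-1,2).
Continuing: …, -134, -184, -242, -308, …, u_{10} = -464.
Summing n = 1..10 (10 terms) gives -1910.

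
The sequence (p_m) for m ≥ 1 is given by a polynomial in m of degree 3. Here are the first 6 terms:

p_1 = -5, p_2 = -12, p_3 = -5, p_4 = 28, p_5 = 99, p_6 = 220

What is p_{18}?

1st diffs: -7, 7, 33, 71, 121.
2nd diffs: 14, 26, 38, 50.
3rd diffs: 12, 12, 12 (constant).
Newton forward-difference form: p_m = -5 + (-7)·C(m-1,1) + 14·C(m-1,2) + 12·C(m-1,3).
At m = 18: m-1 = 17, so p_{18} = -5 - 119 + 1904 + 8160 = 9940.

9940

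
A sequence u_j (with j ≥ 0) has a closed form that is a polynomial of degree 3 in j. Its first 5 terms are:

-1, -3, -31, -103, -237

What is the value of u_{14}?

-8947

1st diffs: -2, -28, -72, -134.
2nd diffs: -26, -44, -62.
3rd diffs: -18, -18 (constant).
So u_j = -3j^3 - 4j^2 + 5j - 1.
Evaluating at j = 14 gives u_{14} = -8947.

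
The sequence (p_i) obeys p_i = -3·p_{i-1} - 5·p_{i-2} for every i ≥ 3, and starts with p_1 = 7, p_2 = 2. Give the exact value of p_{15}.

Step forward from the initial values:
p_3 = -41  p_4 = 113  p_5 = -134  …  p_{12} = 59813  p_{13} = -23609  p_{14} = -228238  p_{15} = 802759.

802759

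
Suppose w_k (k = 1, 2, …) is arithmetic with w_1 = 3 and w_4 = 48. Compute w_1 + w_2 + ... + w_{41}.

Common difference d = (48 - 3) / (4 - 1) = 15.
w_k = 3 + (k - 1)·15.
w_{41} = 603; S = 41·(3 + 603)/2 = 12423.

12423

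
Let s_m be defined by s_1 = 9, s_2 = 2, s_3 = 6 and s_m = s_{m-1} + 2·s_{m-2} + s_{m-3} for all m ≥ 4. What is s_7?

Step forward from the initial values:
s_4 = 19;  s_5 = 33;  s_6 = 77;  s_7 = 162.

162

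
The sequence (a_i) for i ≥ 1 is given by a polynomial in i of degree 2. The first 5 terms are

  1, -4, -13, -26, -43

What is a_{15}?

-433

1st diffs: -5, -9, -13, -17.
2nd diffs: -4, -4, -4 (constant).
Newton forward-difference form: a_i = 1 + (-5)·C(i-1,1) + (-4)·C(i-1,2).
At i = 15: i-1 = 14, so a_{15} = 1 - 70 - 364 = -433.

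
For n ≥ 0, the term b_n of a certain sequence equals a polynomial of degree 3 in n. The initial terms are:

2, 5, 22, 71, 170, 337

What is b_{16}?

1st diffs: 3, 17, 49, 99, 167.
2nd diffs: 14, 32, 50, 68.
3rd diffs: 18, 18, 18 (constant).
Newton forward-difference form: b_n = 2 + 3·C(n,1) + 14·C(n,2) + 18·C(n,3).
At n = 16: n = 16, so b_{16} = 2 + 48 + 1680 + 10080 = 11810.

11810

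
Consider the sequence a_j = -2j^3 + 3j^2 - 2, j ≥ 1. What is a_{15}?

-6077

a_{15} = -2·15^3 + 3·15^2 - 2 = -6077.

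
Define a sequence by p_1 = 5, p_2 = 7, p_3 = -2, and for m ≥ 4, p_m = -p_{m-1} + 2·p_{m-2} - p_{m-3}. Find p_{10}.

994

Applying the relation repeatedly:
p_4 = 11;  p_5 = -22;  p_6 = 46;  p_7 = -101;  p_8 = 215;  p_9 = -463;  p_{10} = 994.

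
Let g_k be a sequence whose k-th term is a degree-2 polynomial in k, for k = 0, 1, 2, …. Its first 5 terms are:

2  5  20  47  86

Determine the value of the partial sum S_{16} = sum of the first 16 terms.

1st diffs: 3, 15, 27, 39.
2nd diffs: 12, 12, 12 (constant).
Newton forward-difference form: g_k = 2 + 3·C(k,1) + 12·C(k,2).
Continuing: …, 137, 200, 275, 362, …, g_{15} = 1307.
Summing k = 0..15 (16 terms) gives 7112.

7112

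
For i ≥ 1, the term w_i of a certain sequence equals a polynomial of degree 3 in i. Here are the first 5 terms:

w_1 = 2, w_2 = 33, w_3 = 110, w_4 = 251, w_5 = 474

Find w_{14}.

1st diffs: 31, 77, 141, 223.
2nd diffs: 46, 64, 82.
3rd diffs: 18, 18 (constant).
Newton forward-difference form: w_i = 2 + 31·C(i-1,1) + 46·C(i-1,2) + 18·C(i-1,3).
At i = 14: i-1 = 13, so w_{14} = 2 + 403 + 3588 + 5148 = 9141.

9141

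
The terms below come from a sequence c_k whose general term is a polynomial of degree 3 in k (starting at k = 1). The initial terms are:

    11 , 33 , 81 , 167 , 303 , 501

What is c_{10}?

2153

1st diffs: 22, 48, 86, 136, 198.
2nd diffs: 26, 38, 50, 62.
3rd diffs: 12, 12, 12 (constant).
Newton forward-difference form: c_k = 11 + 22·C(k-1,1) + 26·C(k-1,2) + 12·C(k-1,3).
At k = 10: k-1 = 9, so c_{10} = 11 + 198 + 936 + 1008 = 2153.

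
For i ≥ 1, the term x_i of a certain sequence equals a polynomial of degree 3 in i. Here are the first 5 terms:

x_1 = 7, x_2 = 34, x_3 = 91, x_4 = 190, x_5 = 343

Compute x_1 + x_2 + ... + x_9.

5067

1st diffs: 27, 57, 99, 153.
2nd diffs: 30, 42, 54.
3rd diffs: 12, 12 (constant).
So x_i = 2i^3 + 3i^2 + 4i - 2.
Continuing: 562, 859, 1246, 1735.
Summing i = 1..9 (9 terms) gives 5067.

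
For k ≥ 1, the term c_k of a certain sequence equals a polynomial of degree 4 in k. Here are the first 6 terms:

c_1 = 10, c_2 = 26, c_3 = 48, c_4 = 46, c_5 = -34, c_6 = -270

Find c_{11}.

-8200

1st diffs: 16, 22, -2, -80, -236.
2nd diffs: 6, -24, -78, -156.
3rd diffs: -30, -54, -78.
4th diffs: -24, -24 (constant).
Newton forward-difference form: c_k = 10 + 16·C(k-1,1) + 6·C(k-1,2) + (-30)·C(k-1,3) + (-24)·C(k-1,4).
At k = 11: k-1 = 10, so c_{11} = 10 + 160 + 270 - 3600 - 5040 = -8200.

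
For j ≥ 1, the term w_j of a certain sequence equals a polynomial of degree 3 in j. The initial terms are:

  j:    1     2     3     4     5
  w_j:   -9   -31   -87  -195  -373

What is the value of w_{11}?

-3919

1st diffs: -22, -56, -108, -178.
2nd diffs: -34, -52, -70.
3rd diffs: -18, -18 (constant).
Newton forward-difference form: w_j = -9 + (-22)·C(j-1,1) + (-34)·C(j-1,2) + (-18)·C(j-1,3).
At j = 11: j-1 = 10, so w_{11} = -9 - 220 - 1530 - 2160 = -3919.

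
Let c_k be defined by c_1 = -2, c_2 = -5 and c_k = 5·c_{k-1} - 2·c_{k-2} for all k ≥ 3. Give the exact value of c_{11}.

Applying the relation repeatedly:
c_3 = -21;  c_4 = -95;  c_5 = -433;  c_6 = -1975;  c_7 = -9009;  c_8 = -41095;  c_9 = -187457;  c_{10} = -855095;  c_{11} = -3900561.

-3900561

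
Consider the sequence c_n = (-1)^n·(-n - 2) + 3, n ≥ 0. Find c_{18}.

-17

(-1)^18 = 1; -n - 2 at n=18 is -20; so c_{18} = -17.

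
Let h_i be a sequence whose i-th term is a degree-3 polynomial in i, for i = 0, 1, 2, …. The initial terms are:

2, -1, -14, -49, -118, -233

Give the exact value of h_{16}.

-7966

1st diffs: -3, -13, -35, -69, -115.
2nd diffs: -10, -22, -34, -46.
3rd diffs: -12, -12, -12 (constant).
So h_i = -2i^3 + i^2 - 2i + 2.
Evaluating at i = 16 gives h_{16} = -7966.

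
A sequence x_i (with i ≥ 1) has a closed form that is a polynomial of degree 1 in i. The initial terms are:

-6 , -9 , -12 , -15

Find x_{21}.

1st diffs: -3, -3, -3 (constant).
So x_i = -3i - 3.
Evaluating at i = 21 gives x_{21} = -66.

-66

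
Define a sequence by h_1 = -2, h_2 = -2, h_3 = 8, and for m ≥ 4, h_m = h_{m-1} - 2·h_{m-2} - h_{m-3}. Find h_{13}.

Iterate the recurrence:
h_4 = 14; h_5 = 0; h_6 = -36; h_7 = -50; h_8 = 22; h_9 = 158; h_{10} = 164; h_{11} = -174; h_{12} = -660; h_{13} = -476.

-476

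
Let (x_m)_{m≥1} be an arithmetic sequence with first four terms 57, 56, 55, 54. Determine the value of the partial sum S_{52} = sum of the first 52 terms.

Common difference d = -1.
x_m = 57 + (m - 1)·(-1).
x_{52} = 6; S = 52·(57 + 6)/2 = 1638.

1638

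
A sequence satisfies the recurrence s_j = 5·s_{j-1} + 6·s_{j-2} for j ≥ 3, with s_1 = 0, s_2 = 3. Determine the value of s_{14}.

Applying the relation repeatedly:
s_3 = 15; s_4 = 93; s_5 = 555; …; s_{11} = 25914075; s_{12} = 155484453; s_{13} = 932906715; s_{14} = 5597440293.
(Characteristic roots are 6 and -1.)

5597440293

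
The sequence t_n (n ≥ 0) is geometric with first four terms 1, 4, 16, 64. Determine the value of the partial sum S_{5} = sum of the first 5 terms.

341

Common ratio r = 4.
t_n = 1·4^(n-0).
S = 1·(4^5 - 1)/(4 - 1) = 1·(1024 - 1)/(3) = 341.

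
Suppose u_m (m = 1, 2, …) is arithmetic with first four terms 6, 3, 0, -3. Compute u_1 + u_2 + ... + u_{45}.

-2700

Common difference d = -3.
u_m = 6 + (m - 1)·(-3).
u_{45} = -126; S = 45·(6 + (-126))/2 = -2700.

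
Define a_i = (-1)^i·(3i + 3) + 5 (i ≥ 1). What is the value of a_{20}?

(-1)^20 = 1; 3i + 3 at i=20 is 63; so a_{20} = 68.

68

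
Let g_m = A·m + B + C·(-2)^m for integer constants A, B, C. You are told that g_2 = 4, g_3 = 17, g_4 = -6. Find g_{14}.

-16364

The three given values yield: 2A + B + 4C = 4; 3A + B - 8C = 17; 4A + B + 16C = -6.
Subtracting the first from the second: A - 12C = 13.
Subtracting the second from the third: A + 24C = -23.
Solving: C = -1, A = 1, then B = 6.
Hence g_{14} = 1·14 + 6 + (-1)·16384 = -16364.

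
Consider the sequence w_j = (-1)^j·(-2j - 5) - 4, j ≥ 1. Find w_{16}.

(-1)^16 = 1; -2j - 5 at j=16 is -37; so w_{16} = -41.

-41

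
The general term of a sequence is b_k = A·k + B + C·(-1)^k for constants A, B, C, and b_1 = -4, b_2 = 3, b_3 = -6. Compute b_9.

Write the equations: A + B - C = -4; 2A + B + C = 3; 3A + B - C = -6.
Subtracting the first from the second: A + 2C = 7.
Subtracting the second from the third: A - 2C = -9.
Solving: C = 4, A = -1, then B = 1.
So b_k = -1·k + 1 + 4·(-1)^k; at k=9 this is -12.

-12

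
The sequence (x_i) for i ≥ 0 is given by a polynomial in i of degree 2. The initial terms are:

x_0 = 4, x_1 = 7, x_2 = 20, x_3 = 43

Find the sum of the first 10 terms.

1st diffs: 3, 13, 23.
2nd diffs: 10, 10 (constant).
Newton forward-difference form: x_i = 4 + 3·C(i,1) + 10·C(i,2).
Continuing: …, 76, 119, 172, 235, …, x_9 = 391.
Summing i = 0..9 (10 terms) gives 1375.

1375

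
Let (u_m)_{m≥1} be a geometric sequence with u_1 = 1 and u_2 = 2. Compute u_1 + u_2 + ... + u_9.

511

Common ratio r = 2.
u_m = 1·2^(m-1).
S = 1·(2^9 - 1)/(2 - 1) = 1·(512 - 1)/(1) = 511.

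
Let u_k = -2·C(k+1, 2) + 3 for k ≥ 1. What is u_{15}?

-237

C(16, 2) = 120, so u_{15} = -237.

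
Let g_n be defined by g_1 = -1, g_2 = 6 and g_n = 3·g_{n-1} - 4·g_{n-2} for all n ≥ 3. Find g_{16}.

Step forward from the initial values:
g_3 = 22;  g_4 = 42;  g_5 = 38;  …;  g_{13} = 18854;  g_{14} = 9546;  g_{15} = -46778;  g_{16} = -178518.

-178518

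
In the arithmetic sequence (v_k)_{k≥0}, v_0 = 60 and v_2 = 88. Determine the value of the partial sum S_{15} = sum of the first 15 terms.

2370

Common difference d = (88 - 60) / (2 - 0) = 14.
v_k = 60 + (k - 0)·14.
v_{14} = 256; S = 15·(60 + 256)/2 = 2370.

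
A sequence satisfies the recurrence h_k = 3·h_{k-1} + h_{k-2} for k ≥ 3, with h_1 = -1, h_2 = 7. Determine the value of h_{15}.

34137380

Compute successive terms:
h_3 = 20;  h_4 = 67;  h_5 = 221;  …;  h_{12} = 947530;  h_{13} = 3129479;  h_{14} = 10335967;  h_{15} = 34137380.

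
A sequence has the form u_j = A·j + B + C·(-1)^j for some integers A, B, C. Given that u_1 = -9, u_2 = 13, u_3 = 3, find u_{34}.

Write the equations: A + B - C = -9; 2A + B + C = 13; 3A + B - C = 3.
Subtracting the first from the second: A + 2C = 22.
Subtracting the second from the third: A - 2C = -10.
Solving: C = 8, A = 6, then B = -7.
So u_j = 6·j + (-7) + 8·(-1)^j; at j=34 this is 205.

205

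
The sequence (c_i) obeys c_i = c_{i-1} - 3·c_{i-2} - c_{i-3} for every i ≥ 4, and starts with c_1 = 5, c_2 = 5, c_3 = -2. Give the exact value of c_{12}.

2910

Iterate the recurrence:
c_4 = -22; c_5 = -21; c_6 = 47; c_7 = 132; c_8 = 12; c_9 = -431; c_{10} = -599; c_{11} = 682; c_{12} = 2910.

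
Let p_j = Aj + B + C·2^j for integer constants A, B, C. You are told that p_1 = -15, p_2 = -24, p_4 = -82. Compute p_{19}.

-2621427

The three given values yield: A + B + 2C = -15; 2A + B + 4C = -24; 4A + B + 16C = -82.
Subtracting the first from the second: A + 2C = -9.
Subtracting the second from the third: 2A + 12C = -58.
Solving: C = -5, A = 1, then B = -6.
So p_j = 1·j + (-6) + (-5)·2^j; at j=19 this is -2621427.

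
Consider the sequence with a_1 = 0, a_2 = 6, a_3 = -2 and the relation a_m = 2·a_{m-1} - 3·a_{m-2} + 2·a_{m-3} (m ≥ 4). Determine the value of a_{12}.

314

Iterate the recurrence:
a_4 = -22;  a_5 = -26;  a_6 = 10;  a_7 = 54;  a_8 = 26;  a_9 = -90;  a_{10} = -150;  a_{11} = 22;  a_{12} = 314.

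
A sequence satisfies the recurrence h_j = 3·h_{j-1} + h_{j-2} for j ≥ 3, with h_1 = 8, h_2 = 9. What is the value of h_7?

Compute successive terms:
h_3 = 35, h_4 = 114, h_5 = 377, h_6 = 1245, h_7 = 4112.

4112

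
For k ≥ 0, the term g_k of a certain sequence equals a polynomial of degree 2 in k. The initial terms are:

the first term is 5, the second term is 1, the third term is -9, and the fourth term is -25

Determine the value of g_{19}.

-1097

1st diffs: -4, -10, -16.
2nd diffs: -6, -6 (constant).
So g_k = -3k^2 - k + 5.
Evaluating at k = 19 gives g_{19} = -1097.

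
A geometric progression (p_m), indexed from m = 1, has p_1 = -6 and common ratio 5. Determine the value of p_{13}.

p_m = (-6)·5^(m-1).
p_{13} = (-6)·5^12 = -1464843750.

-1464843750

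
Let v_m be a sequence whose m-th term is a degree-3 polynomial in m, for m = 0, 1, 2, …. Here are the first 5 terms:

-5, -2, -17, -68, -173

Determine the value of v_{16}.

-12197

1st diffs: 3, -15, -51, -105.
2nd diffs: -18, -36, -54.
3rd diffs: -18, -18 (constant).
Newton forward-difference form: v_m = -5 + 3·C(m,1) + (-18)·C(m,2) + (-18)·C(m,3).
At m = 16: m = 16, so v_{16} = -5 + 48 - 2160 - 10080 = -12197.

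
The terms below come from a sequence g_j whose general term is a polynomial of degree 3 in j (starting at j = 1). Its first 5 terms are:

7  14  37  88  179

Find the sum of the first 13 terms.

13793

1st diffs: 7, 23, 51, 91.
2nd diffs: 16, 28, 40.
3rd diffs: 12, 12 (constant).
Newton forward-difference form: g_j = 7 + 7·C(j-1,1) + 16·C(j-1,2) + 12·C(j-1,3).
Continuing: …, 322, 529, 812, 1183, …, g_{13} = 3787.
Summing j = 1..13 (13 terms) gives 13793.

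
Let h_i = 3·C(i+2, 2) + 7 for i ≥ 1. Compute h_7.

115

C(9, 2) = 36, so h_7 = 115.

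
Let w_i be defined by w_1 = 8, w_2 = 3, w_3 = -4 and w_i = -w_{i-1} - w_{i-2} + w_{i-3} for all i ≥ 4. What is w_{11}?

w_4 = 9; w_5 = -2; w_6 = -11; w_7 = 22; w_8 = -13; w_9 = -20; w_{10} = 55; w_{11} = -48.

-48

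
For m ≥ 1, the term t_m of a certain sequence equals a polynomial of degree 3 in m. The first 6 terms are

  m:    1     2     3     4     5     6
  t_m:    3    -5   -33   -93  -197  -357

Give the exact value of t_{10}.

1st diffs: -8, -28, -60, -104, -160.
2nd diffs: -20, -32, -44, -56.
3rd diffs: -12, -12, -12 (constant).
So t_m = -2m^3 + 2m^2 + 3.
Evaluating at m = 10 gives t_{10} = -1797.

-1797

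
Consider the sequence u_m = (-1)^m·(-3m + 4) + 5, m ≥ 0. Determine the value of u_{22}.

-57

(-1)^22 = 1; -3m + 4 at m=22 is -62; so u_{22} = -57.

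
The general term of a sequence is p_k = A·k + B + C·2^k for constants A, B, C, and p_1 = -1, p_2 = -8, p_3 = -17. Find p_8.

Write the equations: A + B + 2C = -1; 2A + B + 4C = -8; 3A + B + 8C = -17.
Subtracting the first from the second: A + 2C = -7.
Subtracting the second from the third: A + 4C = -9.
Solving: C = -1, A = -5, then B = 6.
Therefore p_8 = -40 + 6 + (-1)·256 = -290.

-290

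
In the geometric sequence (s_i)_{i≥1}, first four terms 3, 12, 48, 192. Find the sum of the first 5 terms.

1023

Common ratio r = 4.
s_i = 3·4^(i-1).
S = 3·(4^5 - 1)/(4 - 1) = 3·(1024 - 1)/(3) = 1023.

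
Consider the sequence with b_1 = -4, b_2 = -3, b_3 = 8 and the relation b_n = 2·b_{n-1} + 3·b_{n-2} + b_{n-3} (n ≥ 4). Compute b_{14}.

590762

Compute successive terms:
b_4 = 3;  b_5 = 27;  b_6 = 71;  …;  b_{11} = 20227;  b_{12} = 62291;  b_{13} = 191831;  b_{14} = 590762.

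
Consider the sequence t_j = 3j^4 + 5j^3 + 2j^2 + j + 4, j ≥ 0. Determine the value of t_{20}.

t_{20} = 3·20^4 + 5·20^3 + 2·20^2 + 1·20 + 4 = 520824.

520824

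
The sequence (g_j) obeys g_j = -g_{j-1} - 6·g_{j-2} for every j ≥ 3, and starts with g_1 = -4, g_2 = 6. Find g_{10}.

Step forward from the initial values:
g_3 = 18;  g_4 = -54;  g_5 = -54;  g_6 = 378;  g_7 = -54;  g_8 = -2214;  g_9 = 2538;  g_{10} = 10746.

10746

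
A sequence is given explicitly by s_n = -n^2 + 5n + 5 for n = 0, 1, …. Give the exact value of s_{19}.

s_{19} = -1·19^2 + 5·19 + 5 = -261.

-261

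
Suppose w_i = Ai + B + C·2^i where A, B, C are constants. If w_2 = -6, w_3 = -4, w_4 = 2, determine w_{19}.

Plug in i = 2, 3, 4: 2A + B + 4C = -6; 3A + B + 8C = -4; 4A + B + 16C = 2.
Subtracting the first from the second: A + 4C = 2.
Subtracting the second from the third: A + 8C = 6.
Solving: C = 1, A = -2, then B = -6.
So w_i = -2·i + (-6) + 1·2^i; at i=19 this is 524244.

524244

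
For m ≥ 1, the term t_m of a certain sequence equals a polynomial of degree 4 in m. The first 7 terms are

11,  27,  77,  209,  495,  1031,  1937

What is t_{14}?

1st diffs: 16, 50, 132, 286, 536, 906.
2nd diffs: 34, 82, 154, 250, 370.
3rd diffs: 48, 72, 96, 120.
4th diffs: 24, 24, 24 (constant).
Newton forward-difference form: t_m = 11 + 16·C(m-1,1) + 34·C(m-1,2) + 48·C(m-1,3) + 24·C(m-1,4).
At m = 14: m-1 = 13, so t_{14} = 11 + 208 + 2652 + 13728 + 17160 = 33759.

33759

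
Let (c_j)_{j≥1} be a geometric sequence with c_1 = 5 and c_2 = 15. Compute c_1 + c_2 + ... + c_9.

49205

Common ratio r = 3.
c_j = 5·3^(j-1).
S = 5·(3^9 - 1)/(3 - 1) = 5·(19683 - 1)/(2) = 49205.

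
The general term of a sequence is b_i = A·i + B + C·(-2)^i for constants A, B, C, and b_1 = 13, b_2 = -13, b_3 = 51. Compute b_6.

-297

The three given values yield: A + B - 2C = 13; 2A + B + 4C = -13; 3A + B - 8C = 51.
Subtracting the first from the second: A + 6C = -26.
Subtracting the second from the third: A - 12C = 64.
Solving: C = -5, A = 4, then B = -1.
Therefore b_6 = 24 + (-1) + (-5)·64 = -297.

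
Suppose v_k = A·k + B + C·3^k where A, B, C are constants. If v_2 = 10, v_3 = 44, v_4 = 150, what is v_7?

The three given values yield: 2A + B + 9C = 10; 3A + B + 27C = 44; 4A + B + 81C = 150.
Subtracting the first from the second: A + 18C = 34.
Subtracting the second from the third: A + 54C = 106.
Solving: C = 2, A = -2, then B = -4.
Therefore v_7 = -14 + (-4) + 2·2187 = 4356.

4356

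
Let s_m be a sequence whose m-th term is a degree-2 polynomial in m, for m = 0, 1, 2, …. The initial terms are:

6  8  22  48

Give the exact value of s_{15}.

1st diffs: 2, 14, 26.
2nd diffs: 12, 12 (constant).
Newton forward-difference form: s_m = 6 + 2·C(m,1) + 12·C(m,2).
At m = 15: m = 15, so s_{15} = 6 + 30 + 1260 = 1296.

1296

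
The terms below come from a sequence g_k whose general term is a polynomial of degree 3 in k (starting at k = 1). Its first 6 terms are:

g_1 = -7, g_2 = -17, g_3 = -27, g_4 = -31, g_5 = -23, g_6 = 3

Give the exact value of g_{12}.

1st diffs: -10, -10, -4, 8, 26.
2nd diffs: 0, 6, 12, 18.
3rd diffs: 6, 6, 6 (constant).
Newton forward-difference form: g_k = -7 + (-10)·C(k-1,1) + 6·C(k-1,3).
At k = 12: k-1 = 11, so g_{12} = -7 - 110 + 990 = 873.

873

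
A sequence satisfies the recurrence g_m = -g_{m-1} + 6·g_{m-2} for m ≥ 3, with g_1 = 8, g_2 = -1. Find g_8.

-6847

Compute successive terms:
g_3 = 49, g_4 = -55, g_5 = 349, g_6 = -679, g_7 = 2773, g_8 = -6847.
(Characteristic roots are 2 and -3.)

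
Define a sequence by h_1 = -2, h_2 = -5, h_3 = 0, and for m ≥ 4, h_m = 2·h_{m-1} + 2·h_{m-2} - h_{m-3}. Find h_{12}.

-11390

Step forward from the initial values:
h_4 = -8;  h_5 = -11;  h_6 = -38;  h_7 = -90;  h_8 = -245;  h_9 = -632;  h_{10} = -1664;  h_{11} = -4347;  h_{12} = -11390.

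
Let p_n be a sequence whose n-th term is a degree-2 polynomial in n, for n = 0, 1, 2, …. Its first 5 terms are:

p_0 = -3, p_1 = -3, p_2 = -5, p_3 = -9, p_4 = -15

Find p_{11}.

-113

1st diffs: 0, -2, -4, -6.
2nd diffs: -2, -2, -2 (constant).
Newton forward-difference form: p_n = -3 + (-2)·C(n,2).
At n = 11: n = 11, so p_{11} = -3 - 110 = -113.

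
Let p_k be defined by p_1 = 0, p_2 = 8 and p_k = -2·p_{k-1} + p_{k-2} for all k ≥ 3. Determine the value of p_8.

Iterate the recurrence:
p_3 = -16, p_4 = 40, p_5 = -96, p_6 = 232, p_7 = -560, p_8 = 1352.

1352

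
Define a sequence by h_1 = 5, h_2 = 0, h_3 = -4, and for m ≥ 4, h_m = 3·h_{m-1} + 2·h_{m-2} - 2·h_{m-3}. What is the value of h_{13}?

Compute successive terms:
h_4 = -22; h_5 = -74; h_6 = -258; h_7 = -878; h_8 = -3002; h_9 = -10246; h_{10} = -34986; h_{11} = -119446; h_{12} = -407818; h_{13} = -1392374.

-1392374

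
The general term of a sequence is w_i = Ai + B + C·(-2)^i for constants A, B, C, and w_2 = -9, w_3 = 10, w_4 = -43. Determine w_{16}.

Plug in i = 2, 3, 4: 2A + B + 4C = -9; 3A + B - 8C = 10; 4A + B + 16C = -43.
Subtracting the first from the second: A - 12C = 19.
Subtracting the second from the third: A + 24C = -53.
Solving: C = -2, A = -5, then B = 9.
So w_i = -5·i + 9 + (-2)·(-2)^i; at i=16 this is -131143.

-131143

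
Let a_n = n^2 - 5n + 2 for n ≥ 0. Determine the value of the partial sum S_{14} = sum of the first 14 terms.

Over n = 0..13: Σn = 91, Σn² = 819.
Total = (1)·819 + (-5)·91 + (2)·14 = 392.

392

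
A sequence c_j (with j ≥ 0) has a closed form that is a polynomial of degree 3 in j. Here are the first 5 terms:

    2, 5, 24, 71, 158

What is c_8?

1146

1st diffs: 3, 19, 47, 87.
2nd diffs: 16, 28, 40.
3rd diffs: 12, 12 (constant).
Newton forward-difference form: c_j = 2 + 3·C(j,1) + 16·C(j,2) + 12·C(j,3).
At j = 8: j = 8, so c_8 = 2 + 24 + 448 + 672 = 1146.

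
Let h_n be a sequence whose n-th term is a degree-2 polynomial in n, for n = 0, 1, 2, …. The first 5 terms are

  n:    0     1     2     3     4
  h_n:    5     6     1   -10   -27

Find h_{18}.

-895

1st diffs: 1, -5, -11, -17.
2nd diffs: -6, -6, -6 (constant).
Newton forward-difference form: h_n = 5 + 1·C(n,1) + (-6)·C(n,2).
At n = 18: n = 18, so h_{18} = 5 + 18 - 918 = -895.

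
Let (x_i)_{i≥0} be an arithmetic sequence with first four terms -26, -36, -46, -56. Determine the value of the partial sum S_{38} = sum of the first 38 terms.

-8018

Common difference d = -10.
x_i = -26 + (i - 0)·(-10).
x_{37} = -396; S = 38·(-26 + (-396))/2 = -8018.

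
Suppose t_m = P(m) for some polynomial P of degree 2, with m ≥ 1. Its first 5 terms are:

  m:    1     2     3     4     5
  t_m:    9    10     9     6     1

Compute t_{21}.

1st diffs: 1, -1, -3, -5.
2nd diffs: -2, -2, -2 (constant).
So t_m = -m^2 + 4m + 6.
Evaluating at m = 21 gives t_{21} = -351.

-351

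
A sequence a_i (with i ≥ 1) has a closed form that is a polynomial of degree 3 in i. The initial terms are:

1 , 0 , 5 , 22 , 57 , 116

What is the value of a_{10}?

712

1st diffs: -1, 5, 17, 35, 59.
2nd diffs: 6, 12, 18, 24.
3rd diffs: 6, 6, 6 (constant).
Newton forward-difference form: a_i = 1 + (-1)·C(i-1,1) + 6·C(i-1,2) + 6·C(i-1,3).
At i = 10: i-1 = 9, so a_{10} = 1 - 9 + 216 + 504 = 712.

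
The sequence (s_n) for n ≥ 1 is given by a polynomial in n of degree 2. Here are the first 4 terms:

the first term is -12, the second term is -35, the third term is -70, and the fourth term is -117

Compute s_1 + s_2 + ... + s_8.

1st diffs: -23, -35, -47.
2nd diffs: -12, -12 (constant).
So s_n = -6n^2 - 5n - 1.
Continuing: -176, -247, -330, -425.
Summing n = 1..8 (8 terms) gives -1412.

-1412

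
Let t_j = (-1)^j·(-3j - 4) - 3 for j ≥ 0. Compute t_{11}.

34

(-1)^11 = -1; -3j - 4 at j=11 is -37; so t_{11} = 34.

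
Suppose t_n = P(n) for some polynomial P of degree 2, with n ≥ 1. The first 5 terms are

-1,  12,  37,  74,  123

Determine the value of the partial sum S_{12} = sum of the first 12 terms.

3486

1st diffs: 13, 25, 37, 49.
2nd diffs: 12, 12, 12 (constant).
Newton forward-difference form: t_n = -1 + 13·C(n-1,1) + 12·C(n-1,2).
Continuing: …, 184, 257, 342, 439, …, t_{12} = 802.
Summing n = 1..12 (12 terms) gives 3486.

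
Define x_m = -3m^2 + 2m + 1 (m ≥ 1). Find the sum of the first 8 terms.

Over m = 1..8: Σm = 36, Σm² = 204.
Total = (-3)·204 + (2)·36 + (1)·8 = -532.

-532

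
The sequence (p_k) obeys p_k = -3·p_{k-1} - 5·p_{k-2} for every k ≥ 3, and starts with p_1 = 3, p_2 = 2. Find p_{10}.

3797

Applying the relation repeatedly:
p_3 = -21;  p_4 = 53;  p_5 = -54;  p_6 = -103;  p_7 = 579;  p_8 = -1222;  p_9 = 771;  p_{10} = 3797.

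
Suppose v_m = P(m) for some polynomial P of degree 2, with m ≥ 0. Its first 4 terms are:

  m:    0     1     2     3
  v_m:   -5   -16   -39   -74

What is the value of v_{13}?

-1084

1st diffs: -11, -23, -35.
2nd diffs: -12, -12 (constant).
So v_m = -6m^2 - 5m - 5.
Evaluating at m = 13 gives v_{13} = -1084.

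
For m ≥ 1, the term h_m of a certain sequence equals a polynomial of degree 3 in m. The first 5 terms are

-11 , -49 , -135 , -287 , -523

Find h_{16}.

-13811

1st diffs: -38, -86, -152, -236.
2nd diffs: -48, -66, -84.
3rd diffs: -18, -18 (constant).
Newton forward-difference form: h_m = -11 + (-38)·C(m-1,1) + (-48)·C(m-1,2) + (-18)·C(m-1,3).
At m = 16: m-1 = 15, so h_{16} = -11 - 570 - 5040 - 8190 = -13811.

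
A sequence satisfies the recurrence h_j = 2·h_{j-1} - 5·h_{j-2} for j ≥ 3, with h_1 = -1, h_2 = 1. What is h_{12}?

Step forward from the initial values:
h_3 = 7  h_4 = 9  h_5 = -17  h_6 = -79  h_7 = -73  h_8 = 249  h_9 = 863  h_{10} = 481  h_{11} = -3353  h_{12} = -9111.

-9111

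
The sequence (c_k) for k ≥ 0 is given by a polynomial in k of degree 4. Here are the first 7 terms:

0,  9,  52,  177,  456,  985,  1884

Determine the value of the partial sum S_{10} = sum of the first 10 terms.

1st diffs: 9, 43, 125, 279, 529, 899.
2nd diffs: 34, 82, 154, 250, 370.
3rd diffs: 48, 72, 96, 120.
4th diffs: 24, 24, 24 (constant).
Newton forward-difference form: c_k = 9·C(k,1) + 34·C(k,2) + 48·C(k,3) + 24·C(k,4).
Continuing: 3297, 5392, 8361.
Summing k = 0..9 (10 terms) gives 20613.

20613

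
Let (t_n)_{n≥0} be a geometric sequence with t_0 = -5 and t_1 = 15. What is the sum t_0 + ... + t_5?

910

Common ratio r = -3.
t_n = (-5)·(-3)^(n-0).
S = (-5)·((-3)^6 - 1)/(-3 - 1) = (-5)·(729 - 1)/(-4) = 910.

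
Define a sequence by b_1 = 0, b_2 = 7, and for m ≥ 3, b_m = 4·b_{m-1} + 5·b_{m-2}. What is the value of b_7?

Step forward from the initial values:
b_3 = 28  b_4 = 147  b_5 = 728  b_6 = 3647  b_7 = 18228.
(Characteristic roots are 5 and -1.)

18228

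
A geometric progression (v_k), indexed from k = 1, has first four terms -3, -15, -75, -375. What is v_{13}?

-732421875

Common ratio r = 5.
v_k = (-3)·5^(k-1).
v_{13} = (-3)·5^12 = -732421875.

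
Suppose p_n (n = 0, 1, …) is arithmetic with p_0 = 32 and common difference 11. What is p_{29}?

351

p_n = 32 + (n - 0)·11.
p_{29} = 32 + 29·11 = 351.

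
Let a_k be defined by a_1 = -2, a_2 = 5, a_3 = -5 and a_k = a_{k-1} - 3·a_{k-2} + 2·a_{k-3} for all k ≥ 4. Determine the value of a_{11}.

Iterate the recurrence:
a_4 = -24; a_5 = 1; a_6 = 63; a_7 = 12; a_8 = -175; a_9 = -85; a_{10} = 464; a_{11} = 369.

369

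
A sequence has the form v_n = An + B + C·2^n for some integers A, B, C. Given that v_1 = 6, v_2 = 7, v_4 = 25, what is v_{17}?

262098

The three given values yield: A + B + 2C = 6; 2A + B + 4C = 7; 4A + B + 16C = 25.
Subtracting the first from the second: A + 2C = 1.
Subtracting the second from the third: 2A + 12C = 18.
Solving: C = 2, A = -3, then B = 5.
Therefore v_{17} = -51 + 5 + 2·131072 = 262098.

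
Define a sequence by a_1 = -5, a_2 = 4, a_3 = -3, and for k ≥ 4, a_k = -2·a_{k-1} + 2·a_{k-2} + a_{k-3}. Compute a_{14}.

a_4 = 9;  a_5 = -20;  a_6 = 55;  …;  a_{11} = -6660;  a_{12} = 17439;  a_{13} = -45653;  a_{14} = 119524.

119524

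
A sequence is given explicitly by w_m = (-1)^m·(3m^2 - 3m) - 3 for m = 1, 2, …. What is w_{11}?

(-1)^11 = -1; 3m^2 - 3m at m=11 is 330; so w_{11} = -333.

-333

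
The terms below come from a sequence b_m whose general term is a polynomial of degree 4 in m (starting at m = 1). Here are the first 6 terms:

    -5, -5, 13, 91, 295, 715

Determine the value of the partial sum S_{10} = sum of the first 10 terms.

1st diffs: 0, 18, 78, 204, 420.
2nd diffs: 18, 60, 126, 216.
3rd diffs: 42, 66, 90.
4th diffs: 24, 24 (constant).
Newton forward-difference form: b_m = -5 + 18·C(m-1,2) + 42·C(m-1,3) + 24·C(m-1,4).
Continuing: 1465, 2683, 4531, 7195.
Summing m = 1..10 (10 terms) gives 16978.

16978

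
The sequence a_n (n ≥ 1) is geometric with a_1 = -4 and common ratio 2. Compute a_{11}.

a_n = (-4)·2^(n-1).
a_{11} = (-4)·2^10 = -4096.

-4096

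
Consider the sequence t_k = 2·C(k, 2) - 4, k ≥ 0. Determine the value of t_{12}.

C(12, 2) = 66, so t_{12} = 128.

128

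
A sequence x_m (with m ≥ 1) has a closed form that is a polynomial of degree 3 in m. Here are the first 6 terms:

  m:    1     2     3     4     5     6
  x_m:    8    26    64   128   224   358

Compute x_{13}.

1st diffs: 18, 38, 64, 96, 134.
2nd diffs: 20, 26, 32, 38.
3rd diffs: 6, 6, 6 (constant).
Newton forward-difference form: x_m = 8 + 18·C(m-1,1) + 20·C(m-1,2) + 6·C(m-1,3).
At m = 13: m-1 = 12, so x_{13} = 8 + 216 + 1320 + 1320 = 2864.

2864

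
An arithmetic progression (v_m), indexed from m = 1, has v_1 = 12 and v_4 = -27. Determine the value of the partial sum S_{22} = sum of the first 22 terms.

-2739

Common difference d = (-27 - 12) / (4 - 1) = -13.
v_m = 12 + (m - 1)·(-13).
v_{22} = -261; S = 22·(12 + (-261))/2 = -2739.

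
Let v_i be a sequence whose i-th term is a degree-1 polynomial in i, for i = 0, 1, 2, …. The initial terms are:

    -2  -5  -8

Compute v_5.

-17

1st diffs: -3, -3 (constant).
So v_i = -3i - 2.
Evaluating at i = 5 gives v_5 = -17.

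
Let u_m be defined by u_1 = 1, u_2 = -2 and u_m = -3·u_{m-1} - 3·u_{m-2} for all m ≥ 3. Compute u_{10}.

81

Applying the relation repeatedly:
u_3 = 3, u_4 = -3, u_5 = 0, u_6 = 9, u_7 = -27, u_8 = 54, u_9 = -81, u_{10} = 81.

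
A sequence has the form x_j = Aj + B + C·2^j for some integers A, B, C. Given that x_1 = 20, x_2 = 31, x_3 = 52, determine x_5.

174

Plug in j = 1, 2, 3: A + B + 2C = 20; 2A + B + 4C = 31; 3A + B + 8C = 52.
Subtracting the first from the second: A + 2C = 11.
Subtracting the second from the third: A + 4C = 21.
Solving: C = 5, A = 1, then B = 9.
Hence x_5 = 1·5 + 9 + 5·32 = 174.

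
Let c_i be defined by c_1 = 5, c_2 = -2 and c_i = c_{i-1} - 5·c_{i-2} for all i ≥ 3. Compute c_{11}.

c_3 = -27;  c_4 = -17;  c_5 = 118;  c_6 = 203;  c_7 = -387;  c_8 = -1402;  c_9 = 533;  c_{10} = 7543;  c_{11} = 4878.

4878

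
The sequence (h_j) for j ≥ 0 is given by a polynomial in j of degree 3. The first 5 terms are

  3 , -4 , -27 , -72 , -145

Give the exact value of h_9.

1st diffs: -7, -23, -45, -73.
2nd diffs: -16, -22, -28.
3rd diffs: -6, -6 (constant).
Newton forward-difference form: h_j = 3 + (-7)·C(j,1) + (-16)·C(j,2) + (-6)·C(j,3).
At j = 9: j = 9, so h_9 = 3 - 63 - 576 - 504 = -1140.

-1140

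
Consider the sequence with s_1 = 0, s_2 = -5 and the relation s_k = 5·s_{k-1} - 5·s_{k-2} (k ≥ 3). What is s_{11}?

Applying the relation repeatedly:
s_3 = -25;  s_4 = -100;  s_5 = -375;  s_6 = -1375;  s_7 = -5000;  s_8 = -18125;  s_9 = -65625;  s_{10} = -237500;  s_{11} = -859375.

-859375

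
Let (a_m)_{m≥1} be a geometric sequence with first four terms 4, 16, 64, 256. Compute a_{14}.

268435456

Common ratio r = 4.
a_m = 4·4^(m-1).
a_{14} = 4·4^13 = 268435456.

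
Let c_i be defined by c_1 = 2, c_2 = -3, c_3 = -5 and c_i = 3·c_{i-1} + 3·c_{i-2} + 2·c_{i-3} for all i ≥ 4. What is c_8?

c_4 = -20;  c_5 = -81;  c_6 = -313;  c_7 = -1222;  c_8 = -4767.

-4767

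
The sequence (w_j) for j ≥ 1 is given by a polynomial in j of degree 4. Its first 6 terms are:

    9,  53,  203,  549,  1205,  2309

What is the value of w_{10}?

14805

1st diffs: 44, 150, 346, 656, 1104.
2nd diffs: 106, 196, 310, 448.
3rd diffs: 90, 114, 138.
4th diffs: 24, 24 (constant).
Newton forward-difference form: w_j = 9 + 44·C(j-1,1) + 106·C(j-1,2) + 90·C(j-1,3) + 24·C(j-1,4).
At j = 10: j-1 = 9, so w_{10} = 9 + 396 + 3816 + 7560 + 3024 = 14805.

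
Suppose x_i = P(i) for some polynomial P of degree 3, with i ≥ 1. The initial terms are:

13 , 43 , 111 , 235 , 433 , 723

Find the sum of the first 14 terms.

34762

1st diffs: 30, 68, 124, 198, 290.
2nd diffs: 38, 56, 74, 92.
3rd diffs: 18, 18, 18 (constant).
Newton forward-difference form: x_i = 13 + 30·C(i-1,1) + 38·C(i-1,2) + 18·C(i-1,3).
Continuing: …, 1123, 1651, 2325, 3163, …, x_{14} = 8515.
Summing i = 1..14 (14 terms) gives 34762.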